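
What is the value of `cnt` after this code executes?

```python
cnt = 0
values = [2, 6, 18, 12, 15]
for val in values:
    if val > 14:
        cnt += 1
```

Let's trace through this code step by step.

Initialize: cnt = 0
Initialize: values = [2, 6, 18, 12, 15]
Entering loop: for val in values:

After execution: cnt = 2
2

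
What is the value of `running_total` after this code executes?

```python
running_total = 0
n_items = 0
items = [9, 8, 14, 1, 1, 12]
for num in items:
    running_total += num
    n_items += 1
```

Let's trace through this code step by step.

Initialize: running_total = 0
Initialize: n_items = 0
Initialize: items = [9, 8, 14, 1, 1, 12]
Entering loop: for num in items:

After execution: running_total = 45
45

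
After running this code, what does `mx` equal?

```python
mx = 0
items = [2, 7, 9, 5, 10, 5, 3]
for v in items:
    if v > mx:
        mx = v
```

Let's trace through this code step by step.

Initialize: mx = 0
Initialize: items = [2, 7, 9, 5, 10, 5, 3]
Entering loop: for v in items:

After execution: mx = 10
10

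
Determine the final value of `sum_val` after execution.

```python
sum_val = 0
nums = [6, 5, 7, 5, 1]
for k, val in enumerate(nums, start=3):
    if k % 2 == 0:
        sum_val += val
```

Let's trace through this code step by step.

Initialize: sum_val = 0
Initialize: nums = [6, 5, 7, 5, 1]
Entering loop: for k, val in enumerate(nums, start=3):

After execution: sum_val = 10
10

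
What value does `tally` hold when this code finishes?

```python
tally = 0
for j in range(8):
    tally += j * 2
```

Let's trace through this code step by step.

Initialize: tally = 0
Entering loop: for j in range(8):

After execution: tally = 56
56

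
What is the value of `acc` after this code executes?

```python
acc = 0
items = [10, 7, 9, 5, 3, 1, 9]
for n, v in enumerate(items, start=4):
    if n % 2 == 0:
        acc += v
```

Let's trace through this code step by step.

Initialize: acc = 0
Initialize: items = [10, 7, 9, 5, 3, 1, 9]
Entering loop: for n, v in enumerate(items, start=4):

After execution: acc = 31
31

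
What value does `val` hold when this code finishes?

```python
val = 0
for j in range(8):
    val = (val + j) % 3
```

Let's trace through this code step by step.

Initialize: val = 0
Entering loop: for j in range(8):

After execution: val = 1
1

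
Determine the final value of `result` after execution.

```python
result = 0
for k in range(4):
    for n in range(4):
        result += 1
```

Let's trace through this code step by step.

Initialize: result = 0
Entering loop: for k in range(4):

After execution: result = 16
16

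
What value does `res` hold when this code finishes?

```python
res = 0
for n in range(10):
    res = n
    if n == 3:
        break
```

Let's trace through this code step by step.

Initialize: res = 0
Entering loop: for n in range(10):

After execution: res = 3
3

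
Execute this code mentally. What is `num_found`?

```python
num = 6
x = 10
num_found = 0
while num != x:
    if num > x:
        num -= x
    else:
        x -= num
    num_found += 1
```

Let's trace through this code step by step.

Initialize: num = 6
Initialize: x = 10
Initialize: num_found = 0
Entering loop: while num != x:

After execution: num_found = 3
3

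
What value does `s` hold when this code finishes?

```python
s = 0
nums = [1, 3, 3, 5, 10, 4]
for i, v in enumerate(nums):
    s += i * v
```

Let's trace through this code step by step.

Initialize: s = 0
Initialize: nums = [1, 3, 3, 5, 10, 4]
Entering loop: for i, v in enumerate(nums):

After execution: s = 84
84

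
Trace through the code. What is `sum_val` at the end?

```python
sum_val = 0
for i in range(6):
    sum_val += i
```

Let's trace through this code step by step.

Initialize: sum_val = 0
Entering loop: for i in range(6):

After execution: sum_val = 15
15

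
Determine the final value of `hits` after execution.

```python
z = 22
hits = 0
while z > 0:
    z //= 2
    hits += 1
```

Let's trace through this code step by step.

Initialize: z = 22
Initialize: hits = 0
Entering loop: while z > 0:

After execution: hits = 5
5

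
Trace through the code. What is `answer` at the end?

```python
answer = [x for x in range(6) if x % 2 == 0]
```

Let's trace through this code step by step.

Initialize: answer = [x for x in range(6) if x % 2 == 0]

After execution: answer = [0, 2, 4]
[0, 2, 4]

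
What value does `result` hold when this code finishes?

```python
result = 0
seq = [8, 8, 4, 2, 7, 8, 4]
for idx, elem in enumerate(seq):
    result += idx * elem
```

Let's trace through this code step by step.

Initialize: result = 0
Initialize: seq = [8, 8, 4, 2, 7, 8, 4]
Entering loop: for idx, elem in enumerate(seq):

After execution: result = 114
114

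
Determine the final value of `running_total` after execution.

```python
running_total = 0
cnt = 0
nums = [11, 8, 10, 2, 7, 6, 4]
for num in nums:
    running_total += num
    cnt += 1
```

Let's trace through this code step by step.

Initialize: running_total = 0
Initialize: cnt = 0
Initialize: nums = [11, 8, 10, 2, 7, 6, 4]
Entering loop: for num in nums:

After execution: running_total = 48
48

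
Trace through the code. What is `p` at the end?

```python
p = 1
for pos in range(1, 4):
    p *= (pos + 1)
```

Let's trace through this code step by step.

Initialize: p = 1
Entering loop: for pos in range(1, 4):

After execution: p = 24
24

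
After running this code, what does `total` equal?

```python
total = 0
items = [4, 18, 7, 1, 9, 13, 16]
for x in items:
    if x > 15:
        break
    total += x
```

Let's trace through this code step by step.

Initialize: total = 0
Initialize: items = [4, 18, 7, 1, 9, 13, 16]
Entering loop: for x in items:

After execution: total = 4
4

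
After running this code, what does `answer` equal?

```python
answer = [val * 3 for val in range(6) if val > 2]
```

Let's trace through this code step by step.

Initialize: answer = [val * 3 for val in range(6) if val > 2]

After execution: answer = [9, 12, 15]
[9, 12, 15]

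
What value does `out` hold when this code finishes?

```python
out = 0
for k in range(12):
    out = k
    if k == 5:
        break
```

Let's trace through this code step by step.

Initialize: out = 0
Entering loop: for k in range(12):

After execution: out = 5
5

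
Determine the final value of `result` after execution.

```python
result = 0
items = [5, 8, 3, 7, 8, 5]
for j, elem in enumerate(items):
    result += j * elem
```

Let's trace through this code step by step.

Initialize: result = 0
Initialize: items = [5, 8, 3, 7, 8, 5]
Entering loop: for j, elem in enumerate(items):

After execution: result = 92
92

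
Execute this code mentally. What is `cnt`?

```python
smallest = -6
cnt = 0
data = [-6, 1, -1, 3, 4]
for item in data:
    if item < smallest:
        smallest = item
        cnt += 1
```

Let's trace through this code step by step.

Initialize: smallest = -6
Initialize: cnt = 0
Initialize: data = [-6, 1, -1, 3, 4]
Entering loop: for item in data:

After execution: cnt = 0
0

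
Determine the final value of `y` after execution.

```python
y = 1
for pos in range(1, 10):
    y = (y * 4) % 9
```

Let's trace through this code step by step.

Initialize: y = 1
Entering loop: for pos in range(1, 10):

After execution: y = 1
1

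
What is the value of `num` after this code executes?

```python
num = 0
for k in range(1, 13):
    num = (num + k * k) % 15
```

Let's trace through this code step by step.

Initialize: num = 0
Entering loop: for k in range(1, 13):

After execution: num = 5
5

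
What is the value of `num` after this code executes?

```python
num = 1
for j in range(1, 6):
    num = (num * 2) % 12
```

Let's trace through this code step by step.

Initialize: num = 1
Entering loop: for j in range(1, 6):

After execution: num = 8
8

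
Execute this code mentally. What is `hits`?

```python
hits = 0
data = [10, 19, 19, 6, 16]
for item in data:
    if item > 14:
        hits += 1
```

Let's trace through this code step by step.

Initialize: hits = 0
Initialize: data = [10, 19, 19, 6, 16]
Entering loop: for item in data:

After execution: hits = 3
3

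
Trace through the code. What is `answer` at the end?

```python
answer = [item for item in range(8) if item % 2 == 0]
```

Let's trace through this code step by step.

Initialize: answer = [item for item in range(8) if item % 2 == 0]

After execution: answer = [0, 2, 4, 6]
[0, 2, 4, 6]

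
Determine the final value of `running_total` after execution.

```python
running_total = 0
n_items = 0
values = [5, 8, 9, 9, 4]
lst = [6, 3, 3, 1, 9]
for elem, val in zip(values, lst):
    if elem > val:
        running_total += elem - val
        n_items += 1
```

Let's trace through this code step by step.

Initialize: running_total = 0
Initialize: n_items = 0
Initialize: values = [5, 8, 9, 9, 4]
Initialize: lst = [6, 3, 3, 1, 9]
Entering loop: for elem, val in zip(values, lst):

After execution: running_total = 19
19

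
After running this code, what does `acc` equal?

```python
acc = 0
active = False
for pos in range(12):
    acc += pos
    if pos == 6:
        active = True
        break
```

Let's trace through this code step by step.

Initialize: acc = 0
Initialize: active = False
Entering loop: for pos in range(12):

After execution: acc = 21
21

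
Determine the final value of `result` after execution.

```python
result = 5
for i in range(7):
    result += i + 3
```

Let's trace through this code step by step.

Initialize: result = 5
Entering loop: for i in range(7):

After execution: result = 47
47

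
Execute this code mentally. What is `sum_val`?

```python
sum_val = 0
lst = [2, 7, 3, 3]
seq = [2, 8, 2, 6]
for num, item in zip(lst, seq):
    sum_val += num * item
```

Let's trace through this code step by step.

Initialize: sum_val = 0
Initialize: lst = [2, 7, 3, 3]
Initialize: seq = [2, 8, 2, 6]
Entering loop: for num, item in zip(lst, seq):

After execution: sum_val = 84
84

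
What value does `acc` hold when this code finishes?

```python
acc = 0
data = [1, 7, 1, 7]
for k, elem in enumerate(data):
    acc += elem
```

Let's trace through this code step by step.

Initialize: acc = 0
Initialize: data = [1, 7, 1, 7]
Entering loop: for k, elem in enumerate(data):

After execution: acc = 16
16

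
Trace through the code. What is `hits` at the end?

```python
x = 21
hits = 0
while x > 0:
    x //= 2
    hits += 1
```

Let's trace through this code step by step.

Initialize: x = 21
Initialize: hits = 0
Entering loop: while x > 0:

After execution: hits = 5
5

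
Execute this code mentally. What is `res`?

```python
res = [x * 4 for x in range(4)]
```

Let's trace through this code step by step.

Initialize: res = [x * 4 for x in range(4)]

After execution: res = [0, 4, 8, 12]
[0, 4, 8, 12]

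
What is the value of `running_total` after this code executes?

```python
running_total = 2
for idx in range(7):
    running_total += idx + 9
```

Let's trace through this code step by step.

Initialize: running_total = 2
Entering loop: for idx in range(7):

After execution: running_total = 86
86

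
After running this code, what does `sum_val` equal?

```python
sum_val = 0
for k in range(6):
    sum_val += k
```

Let's trace through this code step by step.

Initialize: sum_val = 0
Entering loop: for k in range(6):

After execution: sum_val = 15
15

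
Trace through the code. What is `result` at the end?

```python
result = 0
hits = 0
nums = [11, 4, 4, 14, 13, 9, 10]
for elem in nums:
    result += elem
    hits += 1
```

Let's trace through this code step by step.

Initialize: result = 0
Initialize: hits = 0
Initialize: nums = [11, 4, 4, 14, 13, 9, 10]
Entering loop: for elem in nums:

After execution: result = 65
65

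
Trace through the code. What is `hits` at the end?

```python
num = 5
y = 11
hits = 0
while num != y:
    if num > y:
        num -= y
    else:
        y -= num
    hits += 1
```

Let's trace through this code step by step.

Initialize: num = 5
Initialize: y = 11
Initialize: hits = 0
Entering loop: while num != y:

After execution: hits = 6
6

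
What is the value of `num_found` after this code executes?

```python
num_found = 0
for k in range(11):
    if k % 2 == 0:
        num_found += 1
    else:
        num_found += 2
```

Let's trace through this code step by step.

Initialize: num_found = 0
Entering loop: for k in range(11):

After execution: num_found = 16
16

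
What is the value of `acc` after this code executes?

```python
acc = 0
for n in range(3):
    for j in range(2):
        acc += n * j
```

Let's trace through this code step by step.

Initialize: acc = 0
Entering loop: for n in range(3):

After execution: acc = 3
3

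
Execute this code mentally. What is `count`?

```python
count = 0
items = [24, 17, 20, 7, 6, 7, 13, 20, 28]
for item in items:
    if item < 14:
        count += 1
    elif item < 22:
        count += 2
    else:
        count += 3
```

Let's trace through this code step by step.

Initialize: count = 0
Initialize: items = [24, 17, 20, 7, 6, 7, 13, 20, 28]
Entering loop: for item in items:

After execution: count = 16
16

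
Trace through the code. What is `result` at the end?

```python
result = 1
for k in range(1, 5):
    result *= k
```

Let's trace through this code step by step.

Initialize: result = 1
Entering loop: for k in range(1, 5):

After execution: result = 24
24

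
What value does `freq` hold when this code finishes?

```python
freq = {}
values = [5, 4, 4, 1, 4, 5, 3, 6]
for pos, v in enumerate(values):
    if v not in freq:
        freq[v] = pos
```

Let's trace through this code step by step.

Initialize: freq = {}
Initialize: values = [5, 4, 4, 1, 4, 5, 3, 6]
Entering loop: for pos, v in enumerate(values):

After execution: freq = {5: 0, 4: 1, 1: 3, 3: 6, 6: 7}
{5: 0, 4: 1, 1: 3, 3: 6, 6: 7}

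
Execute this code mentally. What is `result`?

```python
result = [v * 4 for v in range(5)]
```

Let's trace through this code step by step.

Initialize: result = [v * 4 for v in range(5)]

After execution: result = [0, 4, 8, 12, 16]
[0, 4, 8, 12, 16]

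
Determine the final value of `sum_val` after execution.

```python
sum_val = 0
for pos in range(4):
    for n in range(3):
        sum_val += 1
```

Let's trace through this code step by step.

Initialize: sum_val = 0
Entering loop: for pos in range(4):

After execution: sum_val = 12
12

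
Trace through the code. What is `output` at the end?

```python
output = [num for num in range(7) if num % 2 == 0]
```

Let's trace through this code step by step.

Initialize: output = [num for num in range(7) if num % 2 == 0]

After execution: output = [0, 2, 4, 6]
[0, 2, 4, 6]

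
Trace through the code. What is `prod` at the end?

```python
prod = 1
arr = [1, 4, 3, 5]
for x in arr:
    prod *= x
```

Let's trace through this code step by step.

Initialize: prod = 1
Initialize: arr = [1, 4, 3, 5]
Entering loop: for x in arr:

After execution: prod = 60
60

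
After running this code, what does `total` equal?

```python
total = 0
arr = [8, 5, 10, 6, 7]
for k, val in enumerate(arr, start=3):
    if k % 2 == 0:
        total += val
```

Let's trace through this code step by step.

Initialize: total = 0
Initialize: arr = [8, 5, 10, 6, 7]
Entering loop: for k, val in enumerate(arr, start=3):

After execution: total = 11
11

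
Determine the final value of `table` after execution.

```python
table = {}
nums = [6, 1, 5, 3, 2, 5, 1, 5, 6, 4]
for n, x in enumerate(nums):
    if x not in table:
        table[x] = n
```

Let's trace through this code step by step.

Initialize: table = {}
Initialize: nums = [6, 1, 5, 3, 2, 5, 1, 5, 6, 4]
Entering loop: for n, x in enumerate(nums):

After execution: table = {6: 0, 1: 1, 5: 2, 3: 3, 2: 4, 4: 9}
{6: 0, 1: 1, 5: 2, 3: 3, 2: 4, 4: 9}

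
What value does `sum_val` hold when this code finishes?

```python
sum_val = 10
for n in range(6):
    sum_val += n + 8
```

Let's trace through this code step by step.

Initialize: sum_val = 10
Entering loop: for n in range(6):

After execution: sum_val = 73
73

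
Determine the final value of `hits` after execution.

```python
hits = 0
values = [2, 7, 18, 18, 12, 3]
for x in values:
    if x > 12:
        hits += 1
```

Let's trace through this code step by step.

Initialize: hits = 0
Initialize: values = [2, 7, 18, 18, 12, 3]
Entering loop: for x in values:

After execution: hits = 2
2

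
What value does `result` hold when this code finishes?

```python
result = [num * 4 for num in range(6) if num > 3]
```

Let's trace through this code step by step.

Initialize: result = [num * 4 for num in range(6) if num > 3]

After execution: result = [16, 20]
[16, 20]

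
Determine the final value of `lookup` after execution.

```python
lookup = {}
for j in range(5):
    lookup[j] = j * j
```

Let's trace through this code step by step.

Initialize: lookup = {}
Entering loop: for j in range(5):

After execution: lookup = {0: 0, 1: 1, 2: 4, 3: 9, 4: 16}
{0: 0, 1: 1, 2: 4, 3: 9, 4: 16}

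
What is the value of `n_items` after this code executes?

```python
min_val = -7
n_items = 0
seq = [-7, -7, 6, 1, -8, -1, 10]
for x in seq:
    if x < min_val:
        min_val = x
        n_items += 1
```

Let's trace through this code step by step.

Initialize: min_val = -7
Initialize: n_items = 0
Initialize: seq = [-7, -7, 6, 1, -8, -1, 10]
Entering loop: for x in seq:

After execution: n_items = 1
1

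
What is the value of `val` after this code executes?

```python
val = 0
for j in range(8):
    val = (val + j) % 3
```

Let's trace through this code step by step.

Initialize: val = 0
Entering loop: for j in range(8):

After execution: val = 1
1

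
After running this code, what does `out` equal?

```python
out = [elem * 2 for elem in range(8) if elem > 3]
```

Let's trace through this code step by step.

Initialize: out = [elem * 2 for elem in range(8) if elem > 3]

After execution: out = [8, 10, 12, 14]
[8, 10, 12, 14]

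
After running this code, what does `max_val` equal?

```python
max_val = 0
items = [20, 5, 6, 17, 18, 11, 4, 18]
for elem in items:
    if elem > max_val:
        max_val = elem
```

Let's trace through this code step by step.

Initialize: max_val = 0
Initialize: items = [20, 5, 6, 17, 18, 11, 4, 18]
Entering loop: for elem in items:

After execution: max_val = 20
20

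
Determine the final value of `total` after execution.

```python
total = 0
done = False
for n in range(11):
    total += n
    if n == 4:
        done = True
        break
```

Let's trace through this code step by step.

Initialize: total = 0
Initialize: done = False
Entering loop: for n in range(11):

After execution: total = 10
10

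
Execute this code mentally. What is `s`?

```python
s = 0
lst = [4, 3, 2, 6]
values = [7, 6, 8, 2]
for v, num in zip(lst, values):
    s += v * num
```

Let's trace through this code step by step.

Initialize: s = 0
Initialize: lst = [4, 3, 2, 6]
Initialize: values = [7, 6, 8, 2]
Entering loop: for v, num in zip(lst, values):

After execution: s = 74
74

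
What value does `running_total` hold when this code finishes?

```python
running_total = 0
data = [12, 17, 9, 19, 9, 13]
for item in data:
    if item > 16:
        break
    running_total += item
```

Let's trace through this code step by step.

Initialize: running_total = 0
Initialize: data = [12, 17, 9, 19, 9, 13]
Entering loop: for item in data:

After execution: running_total = 12
12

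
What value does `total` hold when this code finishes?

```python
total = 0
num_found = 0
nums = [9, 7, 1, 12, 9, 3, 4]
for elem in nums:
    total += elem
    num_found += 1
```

Let's trace through this code step by step.

Initialize: total = 0
Initialize: num_found = 0
Initialize: nums = [9, 7, 1, 12, 9, 3, 4]
Entering loop: for elem in nums:

After execution: total = 45
45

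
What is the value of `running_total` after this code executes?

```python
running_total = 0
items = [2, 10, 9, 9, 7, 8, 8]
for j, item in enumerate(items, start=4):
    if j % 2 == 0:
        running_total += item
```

Let's trace through this code step by step.

Initialize: running_total = 0
Initialize: items = [2, 10, 9, 9, 7, 8, 8]
Entering loop: for j, item in enumerate(items, start=4):

After execution: running_total = 26
26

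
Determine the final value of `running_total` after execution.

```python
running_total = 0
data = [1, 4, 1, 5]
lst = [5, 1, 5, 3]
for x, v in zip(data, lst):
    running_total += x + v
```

Let's trace through this code step by step.

Initialize: running_total = 0
Initialize: data = [1, 4, 1, 5]
Initialize: lst = [5, 1, 5, 3]
Entering loop: for x, v in zip(data, lst):

After execution: running_total = 25
25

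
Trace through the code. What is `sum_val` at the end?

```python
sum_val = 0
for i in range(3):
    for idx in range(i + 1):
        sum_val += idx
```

Let's trace through this code step by step.

Initialize: sum_val = 0
Entering loop: for i in range(3):

After execution: sum_val = 4
4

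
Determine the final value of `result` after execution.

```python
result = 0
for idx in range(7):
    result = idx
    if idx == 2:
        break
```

Let's trace through this code step by step.

Initialize: result = 0
Entering loop: for idx in range(7):

After execution: result = 2
2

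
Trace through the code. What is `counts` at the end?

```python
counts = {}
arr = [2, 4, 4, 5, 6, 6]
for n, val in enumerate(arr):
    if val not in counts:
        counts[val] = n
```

Let's trace through this code step by step.

Initialize: counts = {}
Initialize: arr = [2, 4, 4, 5, 6, 6]
Entering loop: for n, val in enumerate(arr):

After execution: counts = {2: 0, 4: 1, 5: 3, 6: 4}
{2: 0, 4: 1, 5: 3, 6: 4}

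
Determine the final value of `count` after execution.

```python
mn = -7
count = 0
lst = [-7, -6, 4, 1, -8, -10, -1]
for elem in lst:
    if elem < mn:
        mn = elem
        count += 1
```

Let's trace through this code step by step.

Initialize: mn = -7
Initialize: count = 0
Initialize: lst = [-7, -6, 4, 1, -8, -10, -1]
Entering loop: for elem in lst:

After execution: count = 2
2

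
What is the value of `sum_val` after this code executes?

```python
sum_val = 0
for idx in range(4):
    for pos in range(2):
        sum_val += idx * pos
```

Let's trace through this code step by step.

Initialize: sum_val = 0
Entering loop: for idx in range(4):

After execution: sum_val = 6
6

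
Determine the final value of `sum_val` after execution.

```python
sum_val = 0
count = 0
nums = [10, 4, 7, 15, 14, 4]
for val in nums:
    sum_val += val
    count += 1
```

Let's trace through this code step by step.

Initialize: sum_val = 0
Initialize: count = 0
Initialize: nums = [10, 4, 7, 15, 14, 4]
Entering loop: for val in nums:

After execution: sum_val = 54
54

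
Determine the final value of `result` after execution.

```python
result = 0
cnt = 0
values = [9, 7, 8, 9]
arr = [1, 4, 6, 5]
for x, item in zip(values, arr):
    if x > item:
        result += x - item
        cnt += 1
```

Let's trace through this code step by step.

Initialize: result = 0
Initialize: cnt = 0
Initialize: values = [9, 7, 8, 9]
Initialize: arr = [1, 4, 6, 5]
Entering loop: for x, item in zip(values, arr):

After execution: result = 17
17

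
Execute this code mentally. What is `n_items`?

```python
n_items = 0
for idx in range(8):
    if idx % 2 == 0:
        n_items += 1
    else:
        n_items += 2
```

Let's trace through this code step by step.

Initialize: n_items = 0
Entering loop: for idx in range(8):

After execution: n_items = 12
12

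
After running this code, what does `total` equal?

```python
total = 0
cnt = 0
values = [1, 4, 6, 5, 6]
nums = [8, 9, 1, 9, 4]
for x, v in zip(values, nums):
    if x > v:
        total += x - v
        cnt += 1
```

Let's trace through this code step by step.

Initialize: total = 0
Initialize: cnt = 0
Initialize: values = [1, 4, 6, 5, 6]
Initialize: nums = [8, 9, 1, 9, 4]
Entering loop: for x, v in zip(values, nums):

After execution: total = 7
7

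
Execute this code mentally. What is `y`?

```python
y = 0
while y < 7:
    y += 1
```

Let's trace through this code step by step.

Initialize: y = 0
Entering loop: while y < 7:

After execution: y = 7
7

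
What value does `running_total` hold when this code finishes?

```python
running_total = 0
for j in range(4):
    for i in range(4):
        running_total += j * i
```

Let's trace through this code step by step.

Initialize: running_total = 0
Entering loop: for j in range(4):

After execution: running_total = 36
36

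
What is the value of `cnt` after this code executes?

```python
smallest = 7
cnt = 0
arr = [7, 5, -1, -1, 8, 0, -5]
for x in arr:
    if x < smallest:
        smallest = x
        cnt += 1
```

Let's trace through this code step by step.

Initialize: smallest = 7
Initialize: cnt = 0
Initialize: arr = [7, 5, -1, -1, 8, 0, -5]
Entering loop: for x in arr:

After execution: cnt = 3
3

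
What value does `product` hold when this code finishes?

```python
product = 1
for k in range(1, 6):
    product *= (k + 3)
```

Let's trace through this code step by step.

Initialize: product = 1
Entering loop: for k in range(1, 6):

After execution: product = 6720
6720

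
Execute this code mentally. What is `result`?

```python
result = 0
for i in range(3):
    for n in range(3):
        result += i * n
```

Let's trace through this code step by step.

Initialize: result = 0
Entering loop: for i in range(3):

After execution: result = 9
9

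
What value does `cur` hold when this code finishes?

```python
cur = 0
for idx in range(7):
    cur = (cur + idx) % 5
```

Let's trace through this code step by step.

Initialize: cur = 0
Entering loop: for idx in range(7):

After execution: cur = 1
1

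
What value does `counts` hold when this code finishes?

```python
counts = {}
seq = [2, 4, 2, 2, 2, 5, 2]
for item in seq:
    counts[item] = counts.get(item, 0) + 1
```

Let's trace through this code step by step.

Initialize: counts = {}
Initialize: seq = [2, 4, 2, 2, 2, 5, 2]
Entering loop: for item in seq:

After execution: counts = {2: 5, 4: 1, 5: 1}
{2: 5, 4: 1, 5: 1}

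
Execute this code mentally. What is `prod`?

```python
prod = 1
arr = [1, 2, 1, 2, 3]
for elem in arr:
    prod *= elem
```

Let's trace through this code step by step.

Initialize: prod = 1
Initialize: arr = [1, 2, 1, 2, 3]
Entering loop: for elem in arr:

After execution: prod = 12
12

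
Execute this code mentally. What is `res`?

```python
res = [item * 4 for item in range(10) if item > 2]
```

Let's trace through this code step by step.

Initialize: res = [item * 4 for item in range(10) if item > 2]

After execution: res = [12, 16, 20, 24, 28, 32, 36]
[12, 16, 20, 24, 28, 32, 36]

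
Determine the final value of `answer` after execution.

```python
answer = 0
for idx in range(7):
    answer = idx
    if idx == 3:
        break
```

Let's trace through this code step by step.

Initialize: answer = 0
Entering loop: for idx in range(7):

After execution: answer = 3
3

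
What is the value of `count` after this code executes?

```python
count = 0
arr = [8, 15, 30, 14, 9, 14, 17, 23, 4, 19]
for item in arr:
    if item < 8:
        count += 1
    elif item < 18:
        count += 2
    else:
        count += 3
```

Let's trace through this code step by step.

Initialize: count = 0
Initialize: arr = [8, 15, 30, 14, 9, 14, 17, 23, 4, 19]
Entering loop: for item in arr:

After execution: count = 22
22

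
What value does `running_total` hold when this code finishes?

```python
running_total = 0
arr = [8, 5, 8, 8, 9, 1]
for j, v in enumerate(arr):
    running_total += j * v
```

Let's trace through this code step by step.

Initialize: running_total = 0
Initialize: arr = [8, 5, 8, 8, 9, 1]
Entering loop: for j, v in enumerate(arr):

After execution: running_total = 86
86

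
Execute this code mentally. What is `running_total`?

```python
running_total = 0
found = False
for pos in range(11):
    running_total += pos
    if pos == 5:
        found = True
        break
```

Let's trace through this code step by step.

Initialize: running_total = 0
Initialize: found = False
Entering loop: for pos in range(11):

After execution: running_total = 15
15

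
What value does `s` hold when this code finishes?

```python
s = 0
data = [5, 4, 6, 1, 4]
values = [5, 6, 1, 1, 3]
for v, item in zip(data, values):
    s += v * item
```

Let's trace through this code step by step.

Initialize: s = 0
Initialize: data = [5, 4, 6, 1, 4]
Initialize: values = [5, 6, 1, 1, 3]
Entering loop: for v, item in zip(data, values):

After execution: s = 68
68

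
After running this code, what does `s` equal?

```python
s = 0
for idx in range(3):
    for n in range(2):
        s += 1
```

Let's trace through this code step by step.

Initialize: s = 0
Entering loop: for idx in range(3):

After execution: s = 6
6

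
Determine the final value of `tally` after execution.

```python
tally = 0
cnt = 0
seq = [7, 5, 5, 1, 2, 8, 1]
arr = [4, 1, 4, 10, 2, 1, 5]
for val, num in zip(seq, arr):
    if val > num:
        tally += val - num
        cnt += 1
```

Let's trace through this code step by step.

Initialize: tally = 0
Initialize: cnt = 0
Initialize: seq = [7, 5, 5, 1, 2, 8, 1]
Initialize: arr = [4, 1, 4, 10, 2, 1, 5]
Entering loop: for val, num in zip(seq, arr):

After execution: tally = 15
15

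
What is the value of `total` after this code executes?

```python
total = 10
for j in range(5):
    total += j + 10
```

Let's trace through this code step by step.

Initialize: total = 10
Entering loop: for j in range(5):

After execution: total = 70
70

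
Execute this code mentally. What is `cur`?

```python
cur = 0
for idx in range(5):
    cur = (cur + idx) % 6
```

Let's trace through this code step by step.

Initialize: cur = 0
Entering loop: for idx in range(5):

After execution: cur = 4
4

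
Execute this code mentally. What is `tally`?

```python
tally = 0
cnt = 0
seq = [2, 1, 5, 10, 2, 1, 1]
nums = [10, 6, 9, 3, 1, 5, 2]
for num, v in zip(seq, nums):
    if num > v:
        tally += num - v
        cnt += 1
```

Let's trace through this code step by step.

Initialize: tally = 0
Initialize: cnt = 0
Initialize: seq = [2, 1, 5, 10, 2, 1, 1]
Initialize: nums = [10, 6, 9, 3, 1, 5, 2]
Entering loop: for num, v in zip(seq, nums):

After execution: tally = 8
8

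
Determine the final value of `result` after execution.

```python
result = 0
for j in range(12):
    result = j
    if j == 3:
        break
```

Let's trace through this code step by step.

Initialize: result = 0
Entering loop: for j in range(12):

After execution: result = 3
3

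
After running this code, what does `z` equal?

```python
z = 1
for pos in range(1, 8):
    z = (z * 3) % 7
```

Let's trace through this code step by step.

Initialize: z = 1
Entering loop: for pos in range(1, 8):

After execution: z = 3
3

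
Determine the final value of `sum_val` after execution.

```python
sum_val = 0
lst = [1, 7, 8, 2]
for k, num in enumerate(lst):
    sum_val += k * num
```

Let's trace through this code step by step.

Initialize: sum_val = 0
Initialize: lst = [1, 7, 8, 2]
Entering loop: for k, num in enumerate(lst):

After execution: sum_val = 29
29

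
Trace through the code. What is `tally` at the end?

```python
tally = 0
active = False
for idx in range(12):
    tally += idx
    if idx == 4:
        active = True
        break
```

Let's trace through this code step by step.

Initialize: tally = 0
Initialize: active = False
Entering loop: for idx in range(12):

After execution: tally = 10
10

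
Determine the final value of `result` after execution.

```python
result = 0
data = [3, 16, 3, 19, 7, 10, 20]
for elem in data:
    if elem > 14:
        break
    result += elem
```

Let's trace through this code step by step.

Initialize: result = 0
Initialize: data = [3, 16, 3, 19, 7, 10, 20]
Entering loop: for elem in data:

After execution: result = 3
3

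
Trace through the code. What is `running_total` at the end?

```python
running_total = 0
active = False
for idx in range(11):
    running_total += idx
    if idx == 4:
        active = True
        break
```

Let's trace through this code step by step.

Initialize: running_total = 0
Initialize: active = False
Entering loop: for idx in range(11):

After execution: running_total = 10
10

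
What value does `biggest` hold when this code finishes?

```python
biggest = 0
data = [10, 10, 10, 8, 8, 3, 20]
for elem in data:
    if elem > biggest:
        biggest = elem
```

Let's trace through this code step by step.

Initialize: biggest = 0
Initialize: data = [10, 10, 10, 8, 8, 3, 20]
Entering loop: for elem in data:

After execution: biggest = 20
20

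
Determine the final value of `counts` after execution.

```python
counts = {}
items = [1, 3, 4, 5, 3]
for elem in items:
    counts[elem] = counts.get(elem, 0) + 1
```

Let's trace through this code step by step.

Initialize: counts = {}
Initialize: items = [1, 3, 4, 5, 3]
Entering loop: for elem in items:

After execution: counts = {1: 1, 3: 2, 4: 1, 5: 1}
{1: 1, 3: 2, 4: 1, 5: 1}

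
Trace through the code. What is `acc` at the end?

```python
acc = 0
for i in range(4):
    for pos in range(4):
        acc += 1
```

Let's trace through this code step by step.

Initialize: acc = 0
Entering loop: for i in range(4):

After execution: acc = 16
16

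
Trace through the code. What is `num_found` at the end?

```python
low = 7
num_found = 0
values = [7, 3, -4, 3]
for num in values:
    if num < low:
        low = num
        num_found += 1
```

Let's trace through this code step by step.

Initialize: low = 7
Initialize: num_found = 0
Initialize: values = [7, 3, -4, 3]
Entering loop: for num in values:

After execution: num_found = 2
2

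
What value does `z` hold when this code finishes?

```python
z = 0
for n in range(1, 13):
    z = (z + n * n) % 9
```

Let's trace through this code step by step.

Initialize: z = 0
Entering loop: for n in range(1, 13):

After execution: z = 2
2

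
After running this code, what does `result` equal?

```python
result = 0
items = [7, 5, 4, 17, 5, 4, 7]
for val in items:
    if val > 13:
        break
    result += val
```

Let's trace through this code step by step.

Initialize: result = 0
Initialize: items = [7, 5, 4, 17, 5, 4, 7]
Entering loop: for val in items:

After execution: result = 16
16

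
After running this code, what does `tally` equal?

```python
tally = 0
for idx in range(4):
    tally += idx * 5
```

Let's trace through this code step by step.

Initialize: tally = 0
Entering loop: for idx in range(4):

After execution: tally = 30
30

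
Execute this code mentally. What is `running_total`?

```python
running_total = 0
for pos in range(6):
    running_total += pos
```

Let's trace through this code step by step.

Initialize: running_total = 0
Entering loop: for pos in range(6):

After execution: running_total = 15
15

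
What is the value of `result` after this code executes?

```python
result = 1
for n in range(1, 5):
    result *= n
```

Let's trace through this code step by step.

Initialize: result = 1
Entering loop: for n in range(1, 5):

After execution: result = 24
24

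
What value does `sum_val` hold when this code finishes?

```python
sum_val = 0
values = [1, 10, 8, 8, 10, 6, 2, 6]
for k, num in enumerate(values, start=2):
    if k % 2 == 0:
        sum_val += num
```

Let's trace through this code step by step.

Initialize: sum_val = 0
Initialize: values = [1, 10, 8, 8, 10, 6, 2, 6]
Entering loop: for k, num in enumerate(values, start=2):

After execution: sum_val = 21
21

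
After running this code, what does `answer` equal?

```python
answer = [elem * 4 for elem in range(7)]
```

Let's trace through this code step by step.

Initialize: answer = [elem * 4 for elem in range(7)]

After execution: answer = [0, 4, 8, 12, 16, 20, 24]
[0, 4, 8, 12, 16, 20, 24]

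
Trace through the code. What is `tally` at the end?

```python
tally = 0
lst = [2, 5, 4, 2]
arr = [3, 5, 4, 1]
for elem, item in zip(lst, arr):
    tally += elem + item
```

Let's trace through this code step by step.

Initialize: tally = 0
Initialize: lst = [2, 5, 4, 2]
Initialize: arr = [3, 5, 4, 1]
Entering loop: for elem, item in zip(lst, arr):

After execution: tally = 26
26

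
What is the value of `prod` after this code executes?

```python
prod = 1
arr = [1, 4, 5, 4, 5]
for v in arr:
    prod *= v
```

Let's trace through this code step by step.

Initialize: prod = 1
Initialize: arr = [1, 4, 5, 4, 5]
Entering loop: for v in arr:

After execution: prod = 400
400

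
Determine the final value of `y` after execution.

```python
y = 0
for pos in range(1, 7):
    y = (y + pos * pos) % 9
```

Let's trace through this code step by step.

Initialize: y = 0
Entering loop: for pos in range(1, 7):

After execution: y = 1
1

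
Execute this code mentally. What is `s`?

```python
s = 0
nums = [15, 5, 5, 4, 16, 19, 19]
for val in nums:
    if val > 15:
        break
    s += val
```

Let's trace through this code step by step.

Initialize: s = 0
Initialize: nums = [15, 5, 5, 4, 16, 19, 19]
Entering loop: for val in nums:

After execution: s = 29
29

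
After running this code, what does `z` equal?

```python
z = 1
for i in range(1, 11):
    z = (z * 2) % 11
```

Let's trace through this code step by step.

Initialize: z = 1
Entering loop: for i in range(1, 11):

After execution: z = 1
1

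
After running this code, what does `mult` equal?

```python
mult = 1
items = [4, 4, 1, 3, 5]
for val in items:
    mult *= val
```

Let's trace through this code step by step.

Initialize: mult = 1
Initialize: items = [4, 4, 1, 3, 5]
Entering loop: for val in items:

After execution: mult = 240
240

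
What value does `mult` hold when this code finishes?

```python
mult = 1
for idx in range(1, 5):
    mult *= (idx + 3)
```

Let's trace through this code step by step.

Initialize: mult = 1
Entering loop: for idx in range(1, 5):

After execution: mult = 840
840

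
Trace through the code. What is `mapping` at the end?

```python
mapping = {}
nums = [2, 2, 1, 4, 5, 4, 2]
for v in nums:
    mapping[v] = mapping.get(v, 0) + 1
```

Let's trace through this code step by step.

Initialize: mapping = {}
Initialize: nums = [2, 2, 1, 4, 5, 4, 2]
Entering loop: for v in nums:

After execution: mapping = {2: 3, 1: 1, 4: 2, 5: 1}
{2: 3, 1: 1, 4: 2, 5: 1}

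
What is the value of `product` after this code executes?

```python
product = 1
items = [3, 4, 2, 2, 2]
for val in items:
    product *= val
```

Let's trace through this code step by step.

Initialize: product = 1
Initialize: items = [3, 4, 2, 2, 2]
Entering loop: for val in items:

After execution: product = 96
96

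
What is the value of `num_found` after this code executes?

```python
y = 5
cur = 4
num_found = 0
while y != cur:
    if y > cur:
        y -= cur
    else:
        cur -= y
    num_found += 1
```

Let's trace through this code step by step.

Initialize: y = 5
Initialize: cur = 4
Initialize: num_found = 0
Entering loop: while y != cur:

After execution: num_found = 4
4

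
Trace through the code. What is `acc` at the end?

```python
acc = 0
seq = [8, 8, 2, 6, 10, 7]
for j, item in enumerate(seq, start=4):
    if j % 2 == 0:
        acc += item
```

Let's trace through this code step by step.

Initialize: acc = 0
Initialize: seq = [8, 8, 2, 6, 10, 7]
Entering loop: for j, item in enumerate(seq, start=4):

After execution: acc = 20
20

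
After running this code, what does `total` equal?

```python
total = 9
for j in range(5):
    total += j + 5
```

Let's trace through this code step by step.

Initialize: total = 9
Entering loop: for j in range(5):

After execution: total = 44
44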